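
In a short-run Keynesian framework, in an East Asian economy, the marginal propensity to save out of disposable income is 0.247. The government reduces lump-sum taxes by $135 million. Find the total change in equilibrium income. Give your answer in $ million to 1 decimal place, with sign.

+$411.6 million

MPC = 1 − MPS = 1 − 0.247 = 0.753.
A lump-sum tax change of −$135 million shifts disposable income by +$135 million; first-round consumption changes by −c × ΔT = −0.753 × (−$135 million) = +$101.655 million.
Expenditure multiplier = 1/(1 − MPC) = 1/(1 − 0.753) = 1/0.247 ≈ 4.049.
The tax multiplier is −c × k ≈ −3.049, so ΔY = k × (−c·ΔT) = (+$101.655 million) / 0.247 ≈ +$411.6 million.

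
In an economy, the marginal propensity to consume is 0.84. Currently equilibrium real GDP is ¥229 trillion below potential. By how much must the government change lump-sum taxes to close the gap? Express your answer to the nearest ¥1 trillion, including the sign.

Spending multiplier = 1/(1 − MPC) = 1/(1 − 0.84) = 1/0.16 = 6.25.
Tax multiplier = −c·k = −0.84/0.16 = −5.25. Need ΔY = +¥229 trillion, so ΔT = ΔY/(−c·k) = −(+¥229 trillion) × 0.16 / 0.84 ≈ −¥44 trillion.
The government should cut lump-sum taxes by ¥44 trillion.

−¥44 trillion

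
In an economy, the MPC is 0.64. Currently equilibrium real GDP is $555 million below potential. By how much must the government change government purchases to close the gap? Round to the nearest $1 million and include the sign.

+$200 million

Spending multiplier = 1/(1 − MPC) = 1/(1 − 0.64) = 1/0.36 ≈ 2.778.
Need ΔY = +$555 million, so ΔG = ΔY/k = (+$555 million) × 0.36 ≈ +$200 million.
The government should increase government purchases by $200 million.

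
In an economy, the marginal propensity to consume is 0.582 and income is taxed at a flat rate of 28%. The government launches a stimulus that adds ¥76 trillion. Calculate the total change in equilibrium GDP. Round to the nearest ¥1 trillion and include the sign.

Spending multiplier = 1/(1 − c(1−t)) = 1/(1 − 0.582×0.72) = 1/0.58096 ≈ 1.721.
ΔY = k × ΔG = (+¥76 trillion) / 0.58096 ≈ +¥131 trillion.

+¥131 trillion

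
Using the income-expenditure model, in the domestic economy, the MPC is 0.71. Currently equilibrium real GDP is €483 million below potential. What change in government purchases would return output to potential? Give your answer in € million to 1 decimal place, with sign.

+€140.1 million

Spending multiplier = 1/(1 − MPC) = 1/(1 − 0.71) = 1/0.29 ≈ 3.448.
Need ΔY = +€483 million, so ΔG = ΔY/k = (+€483 million) × 0.29 ≈ +€140.1 million.
The government should increase government purchases by €140.1 million.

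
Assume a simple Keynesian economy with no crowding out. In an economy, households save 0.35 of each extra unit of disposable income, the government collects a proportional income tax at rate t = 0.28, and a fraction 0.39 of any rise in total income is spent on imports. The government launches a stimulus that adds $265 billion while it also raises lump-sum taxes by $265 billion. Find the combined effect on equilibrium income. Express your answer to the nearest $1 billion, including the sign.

MPC = 1 − MPS = 1 − 0.35 = 0.65.
Expenditure multiplier = 1/(1 − c(1−t) + m) = 1/(1 − 0.65×0.72 + 0.39) = 1/0.922 ≈ 1.085.
ΔG contributes k·ΔG = (+$265 billion) / 0.922 ≈ +$287.4 billion.
ΔT of +$265 billion changes first-round spending by −c·ΔT = −$172.25 billion, contributing k·(−c·ΔT) = (−$172.25 billion) / 0.922 ≈ −$186.8 billion.
Net ΔY = k(ΔG − c·ΔT) = (+$92.75 billion) / 0.922 ≈ +$101 billion.

+$101 billion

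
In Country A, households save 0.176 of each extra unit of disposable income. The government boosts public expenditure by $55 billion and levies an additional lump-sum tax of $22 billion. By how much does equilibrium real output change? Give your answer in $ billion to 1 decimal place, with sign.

MPC = 1 − MPS = 1 − 0.176 = 0.824.
Expenditure multiplier = 1/(1 − MPC) = 1/(1 − 0.824) = 1/0.176 ≈ 5.682.
ΔG contributes k·ΔG = (+$55 billion) / 0.176 = +$312.5 billion.
ΔT of +$22 billion changes first-round spending by −c·ΔT = −$18.128 billion, contributing k·(−c·ΔT) = (−$18.128 billion) / 0.176 = −$103 billion.
Net ΔY = k(ΔG − c·ΔT) = (+$36.872 billion) / 0.176 = +$209.5 billion.

+$209.5 billion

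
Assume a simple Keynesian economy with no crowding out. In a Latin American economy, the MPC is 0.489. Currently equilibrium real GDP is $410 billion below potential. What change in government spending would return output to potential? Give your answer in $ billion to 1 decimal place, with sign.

+$209.5 billion

Spending multiplier = 1/(1 − MPC) = 1/(1 − 0.489) = 1/0.511 ≈ 1.957.
Need ΔY = +$410 billion, so ΔG = ΔY/k = (+$410 billion) × 0.511 ≈ +$209.5 billion.
The government should increase government spending by $209.5 billion.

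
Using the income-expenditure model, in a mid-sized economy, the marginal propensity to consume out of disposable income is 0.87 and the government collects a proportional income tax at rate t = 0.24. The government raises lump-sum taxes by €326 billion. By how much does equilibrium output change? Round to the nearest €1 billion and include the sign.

−€837 billion

A lump-sum tax change of +€326 billion shifts disposable income by −€326 billion; first-round consumption changes by −c × ΔT = −0.87 × (+€326 billion) = −€283.62 billion.
Expenditure multiplier = 1/(1 − c(1−t)) = 1/(1 − 0.87×0.76) = 1/0.3388 ≈ 2.952.
The tax multiplier is −c × k ≈ −2.568, so ΔY = k × (−c·ΔT) = (−€283.62 billion) / 0.3388 ≈ −€837 billion.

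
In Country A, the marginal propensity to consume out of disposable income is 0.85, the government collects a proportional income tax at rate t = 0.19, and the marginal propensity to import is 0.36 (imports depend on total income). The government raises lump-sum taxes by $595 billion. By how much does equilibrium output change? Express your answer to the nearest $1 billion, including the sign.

−$753 billion

A lump-sum tax change of +$595 billion shifts disposable income by −$595 billion; first-round consumption changes by −c × ΔT = −0.85 × (+$595 billion) = −$505.75 billion.
Expenditure multiplier = 1/(1 − c(1−t) + m) = 1/(1 − 0.85×0.81 + 0.36) = 1/0.6715 ≈ 1.489.
The tax multiplier is −c × k ≈ −1.266, so ΔY = k × (−c·ΔT) = (−$505.75 billion) / 0.6715 ≈ −$753 billion.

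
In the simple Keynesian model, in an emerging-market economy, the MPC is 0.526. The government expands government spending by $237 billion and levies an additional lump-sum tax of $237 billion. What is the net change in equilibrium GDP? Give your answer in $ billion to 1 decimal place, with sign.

Expenditure multiplier = 1/(1 − MPC) = 1/(1 − 0.526) = 1/0.474 ≈ 2.11.
ΔG contributes k·ΔG = (+$237 billion) / 0.474 = +$500 billion.
ΔT of +$237 billion changes first-round spending by −c·ΔT = −$124.662 billion, contributing k·(−c·ΔT) = (−$124.662 billion) / 0.474 = −$263 billion.
With ΔG = ΔT and no other leakages, the balanced-budget multiplier is 1, so ΔY = ΔG = +$237 billion.

+$237.0 billion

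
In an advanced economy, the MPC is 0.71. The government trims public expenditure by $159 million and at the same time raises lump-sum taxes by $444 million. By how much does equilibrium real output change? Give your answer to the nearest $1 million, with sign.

−$1,635 million

Expenditure multiplier = 1/(1 − MPC) = 1/(1 − 0.71) = 1/0.29 ≈ 3.448.
ΔG contributes k·ΔG = (−$159 million) / 0.29 ≈ −$548.3 million.
ΔT of +$444 million changes first-round spending by −c·ΔT = −$315.24 million, contributing k·(−c·ΔT) = (−$315.24 million) / 0.29 ≈ −$1,087 million.
Net ΔY = k(ΔG − c·ΔT) = (−$474.24 million) / 0.29 ≈ −$1,635 million.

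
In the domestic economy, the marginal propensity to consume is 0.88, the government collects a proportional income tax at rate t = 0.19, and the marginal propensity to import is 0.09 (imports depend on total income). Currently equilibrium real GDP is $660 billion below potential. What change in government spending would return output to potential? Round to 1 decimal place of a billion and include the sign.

Spending multiplier = 1/(1 − c(1−t) + m) = 1/(1 − 0.88×0.81 + 0.09) = 1/0.3772 ≈ 2.651.
Need ΔY = +$660 billion, so ΔG = ΔY/k = (+$660 billion) × 0.3772 ≈ +$249 billion.
The government should increase government spending by $249 billion.

+$249.0 billion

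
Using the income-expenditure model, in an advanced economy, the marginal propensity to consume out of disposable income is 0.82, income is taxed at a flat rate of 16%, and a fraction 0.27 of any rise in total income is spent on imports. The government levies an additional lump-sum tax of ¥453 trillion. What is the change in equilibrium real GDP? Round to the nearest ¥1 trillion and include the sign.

−¥639 trillion

A lump-sum tax change of +¥453 trillion shifts disposable income by −¥453 trillion; first-round consumption changes by −c × ΔT = −0.82 × (+¥453 trillion) = −¥371.46 trillion.
Expenditure multiplier = 1/(1 − c(1−t) + m) = 1/(1 − 0.82×0.84 + 0.27) = 1/0.5812 ≈ 1.721.
The tax multiplier is −c × k ≈ −1.411, so ΔY = k × (−c·ΔT) = (−¥371.46 trillion) / 0.5812 ≈ −¥639 trillion.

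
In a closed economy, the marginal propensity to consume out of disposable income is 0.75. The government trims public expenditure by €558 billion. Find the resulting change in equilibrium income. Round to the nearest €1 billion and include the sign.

Government-spending multiplier = 1/(1 − MPC) = 1/(1 − 0.75) = 1/0.25 = 4.
ΔY = k × ΔG = (−€558 billion) / 0.25 = −€2,232 billion.

−€2,232 billion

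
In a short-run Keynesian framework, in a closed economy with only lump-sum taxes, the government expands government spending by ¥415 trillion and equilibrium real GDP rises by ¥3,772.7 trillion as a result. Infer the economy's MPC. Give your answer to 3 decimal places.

Implied spending multiplier k = ΔY/ΔG = 3,772.7/415 ≈ 9.0908.
Since k = 1/(1 − MPC), MPC = 1 − 1/k = 1 − ΔG/ΔY = 1 − 415/3,772.7 ≈ 0.890.

0.890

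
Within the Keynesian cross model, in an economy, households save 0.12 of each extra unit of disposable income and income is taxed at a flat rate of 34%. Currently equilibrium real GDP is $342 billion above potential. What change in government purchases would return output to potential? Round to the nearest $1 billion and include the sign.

−$143 billion

MPC = 1 − MPS = 1 − 0.12 = 0.88.
Spending multiplier = 1/(1 − c(1−t)) = 1/(1 − 0.88×0.66) = 1/0.4192 ≈ 2.385.
Need ΔY = −$342 billion, so ΔG = ΔY/k = (−$342 billion) × 0.4192 ≈ −$143 billion.
The government should cut government purchases by $143 billion.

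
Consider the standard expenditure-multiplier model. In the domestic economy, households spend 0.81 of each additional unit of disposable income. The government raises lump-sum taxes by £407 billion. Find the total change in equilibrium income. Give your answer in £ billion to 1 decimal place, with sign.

A lump-sum tax change of +£407 billion shifts disposable income by −£407 billion; first-round consumption changes by −c × ΔT = −0.81 × (+£407 billion) = −£329.67 billion.
Expenditure multiplier = 1/(1 − MPC) = 1/(1 − 0.81) = 1/0.19 ≈ 5.263.
The tax multiplier is −c × k ≈ −4.263, so ΔY = k × (−c·ΔT) = (−£329.67 billion) / 0.19 ≈ −£1,735.1 billion.

−£1,735.1 billion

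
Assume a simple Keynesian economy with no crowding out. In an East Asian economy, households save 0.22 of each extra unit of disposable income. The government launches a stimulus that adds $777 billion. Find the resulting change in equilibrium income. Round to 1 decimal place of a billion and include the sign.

MPC = 1 − MPS = 1 − 0.22 = 0.78.
Government-spending multiplier = 1/(1 − MPC) = 1/(1 − 0.78) = 1/0.22 ≈ 4.545.
ΔY = k × ΔG = (+$777 billion) / 0.22 ≈ +$3,531.8 billion.

+$3,531.8 billion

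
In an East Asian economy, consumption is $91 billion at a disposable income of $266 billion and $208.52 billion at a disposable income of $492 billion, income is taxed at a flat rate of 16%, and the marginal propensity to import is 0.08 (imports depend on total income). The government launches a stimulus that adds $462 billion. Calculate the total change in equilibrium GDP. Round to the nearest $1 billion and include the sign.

+$718 billion

MPC = ΔC/ΔYd = (208.52 − 91)/(492 − 266) = 117.52/226 = 0.52.
Spending multiplier = 1/(1 − c(1−t) + m) = 1/(1 − 0.52×0.84 + 0.08) = 1/0.6432 ≈ 1.555.
ΔY = k × ΔG = (+$462 billion) / 0.6432 ≈ +$718 billion.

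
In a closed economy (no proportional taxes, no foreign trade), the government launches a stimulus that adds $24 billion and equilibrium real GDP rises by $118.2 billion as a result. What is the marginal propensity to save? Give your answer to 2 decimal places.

Implied spending multiplier k = ΔY/ΔG = 118.2/24 = 4.925.
Since k = 1/(1 − MPC), MPC = 1 − 1/k = 1 − ΔG/ΔY = 1 − 24/118.2 ≈ 0.80.
MPS = 1 − MPC = 0.20.

0.20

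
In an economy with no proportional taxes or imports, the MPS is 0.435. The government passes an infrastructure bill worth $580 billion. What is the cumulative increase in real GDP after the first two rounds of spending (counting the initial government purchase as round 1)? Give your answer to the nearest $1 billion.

MPC = 1 − MPS = 1 − 0.435 = 0.565.
Round 1 adds ΔG = $580 billion; each later round is MPC = 0.565 times the previous.
After 2 rounds: 580 + 327.7 = ΔG·(1 − c^2)/(1 − c) = 580 × (1 − 0.319225)/0.435 ≈ $908 billion.

$908 billion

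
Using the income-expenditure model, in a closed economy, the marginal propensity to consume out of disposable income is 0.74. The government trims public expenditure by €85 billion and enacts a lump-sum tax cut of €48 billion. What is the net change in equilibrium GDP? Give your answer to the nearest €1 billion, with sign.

−€190 billion

Expenditure multiplier = 1/(1 − MPC) = 1/(1 − 0.74) = 1/0.26 ≈ 3.846.
ΔG contributes k·ΔG = (−€85 billion) / 0.26 ≈ −€326.9 billion.
ΔT of −€48 billion changes first-round spending by −c·ΔT = +€35.52 billion, contributing k·(−c·ΔT) = (+€35.52 billion) / 0.26 ≈ +€136.6 billion.
Net ΔY = k(ΔG − c·ΔT) = (−€49.48 billion) / 0.26 ≈ −€190 billion.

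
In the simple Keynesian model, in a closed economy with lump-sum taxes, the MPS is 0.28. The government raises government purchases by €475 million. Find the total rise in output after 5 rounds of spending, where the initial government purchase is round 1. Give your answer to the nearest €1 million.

€1,368 million

MPC = 1 − MPS = 1 − 0.28 = 0.72.
Round 1 adds ΔG = €475 million; each later round is MPC = 0.72 times the previous.
After 5 rounds: 475 + 342 + 246.24 + 177.2928 + 127.650816 = ΔG·(1 − c^5)/(1 − c) = 475 × (1 − 0.1934917632)/0.28 ≈ €1,368 million.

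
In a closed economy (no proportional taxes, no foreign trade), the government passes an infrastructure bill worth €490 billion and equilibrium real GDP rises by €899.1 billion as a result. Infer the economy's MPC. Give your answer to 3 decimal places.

Implied spending multiplier k = ΔY/ΔG = 899.1/490 ≈ 1.8349.
Since k = 1/(1 − MPC), MPC = 1 − 1/k = 1 − ΔG/ΔY = 1 − 490/899.1 ≈ 0.455.

0.455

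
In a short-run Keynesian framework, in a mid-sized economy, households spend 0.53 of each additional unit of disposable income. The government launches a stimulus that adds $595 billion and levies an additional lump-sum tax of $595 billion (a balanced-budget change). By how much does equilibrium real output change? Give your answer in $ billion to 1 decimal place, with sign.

Expenditure multiplier = 1/(1 − MPC) = 1/(1 − 0.53) = 1/0.47 ≈ 2.128.
ΔG contributes k·ΔG = (+$595 billion) / 0.47 ≈ +$1,266 billion.
ΔT of +$595 billion changes first-round spending by −c·ΔT = −$315.35 billion, contributing k·(−c·ΔT) = (−$315.35 billion) / 0.47 ≈ −$671 billion.
With ΔG = ΔT and no other leakages, the balanced-budget multiplier is 1, so ΔY = ΔG = +$595 billion.

+$595.0 billion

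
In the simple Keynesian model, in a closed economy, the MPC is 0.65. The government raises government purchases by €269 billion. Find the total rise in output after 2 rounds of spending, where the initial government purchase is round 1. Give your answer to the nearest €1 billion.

Round 1 adds ΔG = €269 billion; each later round is MPC = 0.65 times the previous.
After 2 rounds: 269 + 174.85 = ΔG·(1 − c^2)/(1 − c) = 269 × (1 − 0.4225)/0.35 ≈ €444 billion.

€444 billion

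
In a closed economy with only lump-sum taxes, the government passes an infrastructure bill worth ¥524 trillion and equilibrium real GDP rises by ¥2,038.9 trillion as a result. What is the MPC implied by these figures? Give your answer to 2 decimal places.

0.74

Implied spending multiplier k = ΔY/ΔG = 2,038.9/524 ≈ 3.891.
Since k = 1/(1 − MPC), MPC = 1 − 1/k = 1 − ΔG/ΔY = 1 − 524/2,038.9 ≈ 0.74.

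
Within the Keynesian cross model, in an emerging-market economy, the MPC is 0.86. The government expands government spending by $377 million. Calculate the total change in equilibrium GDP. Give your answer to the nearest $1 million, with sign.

Spending multiplier = 1/(1 − MPC) = 1/(1 − 0.86) = 1/0.14 ≈ 7.143.
ΔY = k × ΔG = (+$377 million) / 0.14 ≈ +$2,693 million.

+$2,693 million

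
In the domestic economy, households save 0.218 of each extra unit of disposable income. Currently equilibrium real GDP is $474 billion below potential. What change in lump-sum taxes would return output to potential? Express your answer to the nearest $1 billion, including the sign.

−$132 billion

MPC = 1 − MPS = 1 − 0.218 = 0.782.
Spending multiplier = 1/(1 − MPC) = 1/(1 − 0.782) = 1/0.218 ≈ 4.587.
Tax multiplier = −c·k = −0.782/0.218 ≈ −3.587. Need ΔY = +$474 billion, so ΔT = ΔY/(−c·k) = −(+$474 billion) × 0.218 / 0.782 ≈ −$132 billion.
The government should cut lump-sum taxes by $132 billion.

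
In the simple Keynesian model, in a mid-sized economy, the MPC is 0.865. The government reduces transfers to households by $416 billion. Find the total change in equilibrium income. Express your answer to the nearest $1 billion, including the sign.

The transfer change shifts disposable income by −$416 billion, so first-round consumption changes by c·ΔTR = 0.865 × (−$416 billion) = −$359.84 billion.
Expenditure multiplier = 1/(1 − MPC) = 1/(1 − 0.865) = 1/0.135 ≈ 7.407.
The transfer multiplier is c × k ≈ 6.407, so ΔY = k × (c·ΔTR) = (−$359.84 billion) / 0.135 ≈ −$2,665 billion.

−$2,665 billion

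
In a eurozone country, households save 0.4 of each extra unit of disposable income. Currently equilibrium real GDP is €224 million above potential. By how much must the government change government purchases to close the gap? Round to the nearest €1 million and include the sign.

−€90 million

MPC = 1 − MPS = 1 − 0.4 = 0.6.
Spending multiplier = 1/(1 − MPC) = 1/(1 − 0.6) = 1/0.4 = 2.5.
Need ΔY = −€224 million, so ΔG = ΔY/k = (−€224 million) × 0.4 ≈ −€90 million.
The government should cut government purchases by €90 million.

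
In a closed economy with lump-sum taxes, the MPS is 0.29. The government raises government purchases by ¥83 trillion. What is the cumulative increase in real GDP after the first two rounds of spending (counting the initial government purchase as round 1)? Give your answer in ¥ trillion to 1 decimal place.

MPC = 1 − MPS = 1 − 0.29 = 0.71.
Round 1 adds ΔG = ¥83 trillion; each later round is MPC = 0.71 times the previous.
After 2 rounds: 83 + 58.93 = ΔG·(1 − c^2)/(1 − c) = 83 × (1 − 0.5041)/0.29 ≈ ¥141.9 trillion.

¥141.9 trillion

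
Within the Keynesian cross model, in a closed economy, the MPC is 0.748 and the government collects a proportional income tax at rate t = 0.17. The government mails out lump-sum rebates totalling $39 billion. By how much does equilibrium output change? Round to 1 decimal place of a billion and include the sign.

+$76.9 billion

A lump-sum tax change of −$39 billion shifts disposable income by +$39 billion; first-round consumption changes by −c × ΔT = −0.748 × (−$39 billion) = +$29.172 billion.
Expenditure multiplier = 1/(1 − c(1−t)) = 1/(1 − 0.748×0.83) = 1/0.37916 ≈ 2.637.
The tax multiplier is −c × k ≈ −1.973, so ΔY = k × (−c·ΔT) = (+$29.172 billion) / 0.37916 ≈ +$76.9 billion.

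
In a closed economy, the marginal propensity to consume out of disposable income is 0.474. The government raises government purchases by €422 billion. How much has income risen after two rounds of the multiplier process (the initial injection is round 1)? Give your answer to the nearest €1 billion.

Round 1 adds ΔG = €422 billion; each later round is MPC = 0.474 times the previous.
After 2 rounds: 422 + 200.028 = ΔG·(1 − c^2)/(1 − c) = 422 × (1 − 0.224676)/0.526 ≈ €622 billion.

€622 billion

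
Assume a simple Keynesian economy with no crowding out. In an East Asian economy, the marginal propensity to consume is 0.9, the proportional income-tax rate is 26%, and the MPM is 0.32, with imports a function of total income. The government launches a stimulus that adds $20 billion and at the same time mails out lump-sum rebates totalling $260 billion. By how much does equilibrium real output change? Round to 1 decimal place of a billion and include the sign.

Expenditure multiplier = 1/(1 − c(1−t) + m) = 1/(1 − 0.9×0.74 + 0.32) = 1/0.654 ≈ 1.529.
ΔG contributes k·ΔG = (+$20 billion) / 0.654 ≈ +$30.6 billion.
ΔT of −$260 billion changes first-round spending by −c·ΔT = +$234 billion, contributing k·(−c·ΔT) = (+$234 billion) / 0.654 ≈ +$357.8 billion.
Net ΔY = k(ΔG − c·ΔT) = (+$254 billion) / 0.654 ≈ +$388.4 billion.

+$388.4 billion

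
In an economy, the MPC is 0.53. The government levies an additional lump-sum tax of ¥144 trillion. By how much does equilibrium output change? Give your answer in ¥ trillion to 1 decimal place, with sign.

−¥162.4 trillion

A lump-sum tax change of +¥144 trillion shifts disposable income by −¥144 trillion; first-round consumption changes by −c × ΔT = −0.53 × (+¥144 trillion) = −¥76.32 trillion.
Expenditure multiplier = 1/(1 − MPC) = 1/(1 − 0.53) = 1/0.47 ≈ 2.128.
The tax multiplier is −c × k ≈ −1.128, so ΔY = k × (−c·ΔT) = (−¥76.32 trillion) / 0.47 ≈ −¥162.4 trillion.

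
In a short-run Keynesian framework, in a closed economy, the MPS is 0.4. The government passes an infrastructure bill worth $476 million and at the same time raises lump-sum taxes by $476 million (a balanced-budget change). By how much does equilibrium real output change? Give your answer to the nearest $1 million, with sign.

MPC = 1 − MPS = 1 − 0.4 = 0.6.
Expenditure multiplier = 1/(1 − MPC) = 1/(1 − 0.6) = 1/0.4 = 2.5.
ΔG contributes k·ΔG = (+$476 million) / 0.4 = +$1,190 million.
ΔT of +$476 million changes first-round spending by −c·ΔT = −$285.6 million, contributing k·(−c·ΔT) = (−$285.6 million) / 0.4 = −$714 million.
With ΔG = ΔT and no other leakages, the balanced-budget multiplier is 1, so ΔY = ΔG = +$476 million.

+$476 million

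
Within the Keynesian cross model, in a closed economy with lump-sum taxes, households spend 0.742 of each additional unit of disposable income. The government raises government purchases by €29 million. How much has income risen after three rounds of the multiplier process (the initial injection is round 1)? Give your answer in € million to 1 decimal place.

Round 1 adds ΔG = €29 million; each later round is MPC = 0.742 times the previous.
After 3 rounds: 29 + 21.518 + 15.966356 = ΔG·(1 − c^3)/(1 − c) = 29 × (1 − 0.408518488)/0.258 ≈ €66.5 million.

€66.5 million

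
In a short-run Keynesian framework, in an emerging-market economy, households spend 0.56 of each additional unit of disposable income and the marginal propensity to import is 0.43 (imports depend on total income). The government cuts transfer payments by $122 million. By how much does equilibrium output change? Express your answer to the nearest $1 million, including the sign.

−$79 million

The transfer change shifts disposable income by −$122 million, so first-round consumption changes by c·ΔTR = 0.56 × (−$122 million) = −$68.32 million.
Expenditure multiplier = 1/(1 − c + m) = 1/(1 − 0.56 + 0.43) = 1/0.87 ≈ 1.149.
The transfer multiplier is c × k ≈ 0.644, so ΔY = k × (c·ΔTR) = (−$68.32 million) / 0.87 ≈ −$79 million.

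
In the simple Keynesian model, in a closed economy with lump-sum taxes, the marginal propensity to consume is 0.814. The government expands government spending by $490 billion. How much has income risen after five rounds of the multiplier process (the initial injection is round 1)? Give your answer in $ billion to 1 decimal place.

Round 1 adds ΔG = $490 billion; each later round is MPC = 0.814 times the previous.
After 5 rounds: 490 + 398.86 + 324.67204 + 264.28304056 + 215.12639501584 = ΔG·(1 − c^5)/(1 − c) = 490 × (1 − 0.357373235801824)/0.186 ≈ $1,692.9 billion.

$1,692.9 billion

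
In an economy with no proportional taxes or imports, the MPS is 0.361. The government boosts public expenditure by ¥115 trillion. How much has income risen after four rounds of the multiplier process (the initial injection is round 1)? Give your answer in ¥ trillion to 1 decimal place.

MPC = 1 − MPS = 1 − 0.361 = 0.639.
Round 1 adds ΔG = ¥115 trillion; each later round is MPC = 0.639 times the previous.
After 4 rounds: 115 + 73.485 + 46.956915 + 30.005468685 = ΔG·(1 − c^4)/(1 − c) = 115 × (1 − 0.166726039041)/0.361 ≈ ¥265.4 trillion.

¥265.4 trillion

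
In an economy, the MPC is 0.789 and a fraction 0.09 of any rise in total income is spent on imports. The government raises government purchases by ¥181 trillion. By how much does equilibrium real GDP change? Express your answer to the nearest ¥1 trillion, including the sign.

+¥601 trillion

Expenditure multiplier = 1/(1 − c + m) = 1/(1 − 0.789 + 0.09) = 1/0.301 ≈ 3.322.
ΔY = k × ΔG = (+¥181 trillion) / 0.301 ≈ +¥601 trillion.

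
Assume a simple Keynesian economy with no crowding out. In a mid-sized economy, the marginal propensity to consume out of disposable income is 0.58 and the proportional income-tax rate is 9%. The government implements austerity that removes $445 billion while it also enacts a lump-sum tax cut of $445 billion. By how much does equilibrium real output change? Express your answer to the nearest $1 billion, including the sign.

−$396 billion

Expenditure multiplier = 1/(1 − c(1−t)) = 1/(1 − 0.58×0.91) = 1/0.4722 ≈ 2.118.
ΔG contributes k·ΔG = (−$445 billion) / 0.4722 ≈ −$942.4 billion.
ΔT of −$445 billion changes first-round spending by −c·ΔT = +$258.1 billion, contributing k·(−c·ΔT) = (+$258.1 billion) / 0.4722 ≈ +$546.6 billion.
Net ΔY = k(ΔG − c·ΔT) = (−$186.9 billion) / 0.4722 ≈ −$396 billion.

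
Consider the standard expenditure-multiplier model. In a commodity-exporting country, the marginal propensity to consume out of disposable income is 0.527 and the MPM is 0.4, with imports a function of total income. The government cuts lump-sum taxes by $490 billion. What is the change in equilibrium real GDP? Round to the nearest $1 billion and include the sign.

A lump-sum tax change of −$490 billion shifts disposable income by +$490 billion; first-round consumption changes by −c × ΔT = −0.527 × (−$490 billion) = +$258.23 billion.
Expenditure multiplier = 1/(1 − c + m) = 1/(1 − 0.527 + 0.4) = 1/0.873 ≈ 1.145.
The tax multiplier is −c × k ≈ −0.604, so ΔY = k × (−c·ΔT) = (+$258.23 billion) / 0.873 ≈ +$296 billion.

+$296 billion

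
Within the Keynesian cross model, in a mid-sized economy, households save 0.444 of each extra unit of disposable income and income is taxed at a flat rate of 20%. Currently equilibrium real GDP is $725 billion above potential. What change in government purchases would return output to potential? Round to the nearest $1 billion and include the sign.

−$403 billion

MPC = 1 − MPS = 1 − 0.444 = 0.556.
Spending multiplier = 1/(1 − c(1−t)) = 1/(1 − 0.556×0.8) = 1/0.5552 ≈ 1.801.
Need ΔY = −$725 billion, so ΔG = ΔY/k = (−$725 billion) × 0.5552 ≈ −$403 billion.
The government should cut government purchases by $403 billion.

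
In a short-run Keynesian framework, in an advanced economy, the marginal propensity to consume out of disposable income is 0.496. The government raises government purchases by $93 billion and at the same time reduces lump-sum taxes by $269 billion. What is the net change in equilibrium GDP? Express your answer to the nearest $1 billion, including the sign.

Expenditure multiplier = 1/(1 − MPC) = 1/(1 − 0.496) = 1/0.504 ≈ 1.984.
ΔG contributes k·ΔG = (+$93 billion) / 0.504 ≈ +$184.5 billion.
ΔT of −$269 billion changes first-round spending by −c·ΔT = +$133.424 billion, contributing k·(−c·ΔT) = (+$133.424 billion) / 0.504 ≈ +$264.7 billion.
Net ΔY = k(ΔG − c·ΔT) = (+$226.424 billion) / 0.504 ≈ +$449 billion.

+$449 billion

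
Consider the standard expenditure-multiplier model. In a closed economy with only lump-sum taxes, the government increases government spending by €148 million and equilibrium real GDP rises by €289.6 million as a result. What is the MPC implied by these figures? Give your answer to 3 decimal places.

Implied spending multiplier k = ΔY/ΔG = 289.6/148 ≈ 1.9568.
Since k = 1/(1 − MPC), MPC = 1 − 1/k = 1 − ΔG/ΔY = 1 − 148/289.6 ≈ 0.489.

0.489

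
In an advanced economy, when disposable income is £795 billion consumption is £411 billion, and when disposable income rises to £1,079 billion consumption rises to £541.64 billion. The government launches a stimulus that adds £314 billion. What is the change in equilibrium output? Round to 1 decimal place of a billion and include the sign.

MPC = ΔC/ΔYd = (541.64 − 411)/(1,079 − 795) = 130.64/284 = 0.46.
Government-spending multiplier = 1/(1 − MPC) = 1/(1 − 0.46) = 1/0.54 ≈ 1.852.
ΔY = k × ΔG = (+£314 billion) / 0.54 ≈ +£581.5 billion.

+£581.5 billion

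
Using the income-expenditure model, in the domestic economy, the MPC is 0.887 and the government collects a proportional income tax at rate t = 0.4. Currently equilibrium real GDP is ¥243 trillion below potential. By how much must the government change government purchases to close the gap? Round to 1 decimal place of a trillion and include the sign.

+¥113.7 trillion

Spending multiplier = 1/(1 − c(1−t)) = 1/(1 − 0.887×0.6) = 1/0.4678 ≈ 2.138.
Need ΔY = +¥243 trillion, so ΔG = ΔY/k = (+¥243 trillion) × 0.4678 ≈ +¥113.7 trillion.
The government should increase government purchases by ¥113.7 trillion.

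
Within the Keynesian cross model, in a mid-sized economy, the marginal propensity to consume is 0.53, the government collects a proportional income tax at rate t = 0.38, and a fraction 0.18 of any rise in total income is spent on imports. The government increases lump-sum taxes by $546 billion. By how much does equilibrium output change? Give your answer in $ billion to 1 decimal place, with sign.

A lump-sum tax change of +$546 billion shifts disposable income by −$546 billion; first-round consumption changes by −c × ΔT = −0.53 × (+$546 billion) = −$289.38 billion.
Expenditure multiplier = 1/(1 − c(1−t) + m) = 1/(1 − 0.53×0.62 + 0.18) = 1/0.8514 ≈ 1.175.
The tax multiplier is −c × k ≈ −0.623, so ΔY = k × (−c·ΔT) = (−$289.38 billion) / 0.8514 ≈ −$339.9 billion.

−$339.9 billion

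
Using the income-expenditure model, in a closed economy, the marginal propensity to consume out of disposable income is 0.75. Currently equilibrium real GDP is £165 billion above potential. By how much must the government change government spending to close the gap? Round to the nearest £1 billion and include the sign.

Spending multiplier = 1/(1 − MPC) = 1/(1 − 0.75) = 1/0.25 = 4.
Need ΔY = −£165 billion, so ΔG = ΔY/k = (−£165 billion) × 0.25 ≈ −£41 billion.
The government should cut government spending by £41 billion.

−£41 billion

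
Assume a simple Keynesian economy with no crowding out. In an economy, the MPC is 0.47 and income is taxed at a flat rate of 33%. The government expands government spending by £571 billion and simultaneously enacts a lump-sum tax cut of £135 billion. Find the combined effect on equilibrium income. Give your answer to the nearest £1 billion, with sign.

Expenditure multiplier = 1/(1 − c(1−t)) = 1/(1 − 0.47×0.67) = 1/0.6851 ≈ 1.46.
ΔG contributes k·ΔG = (+£571 billion) / 0.6851 ≈ +£833.5 billion.
ΔT of −£135 billion changes first-round spending by −c·ΔT = +£63.45 billion, contributing k·(−c·ΔT) = (+£63.45 billion) / 0.6851 ≈ +£92.6 billion.
Net ΔY = k(ΔG − c·ΔT) = (+£634.45 billion) / 0.6851 ≈ +£926 billion.

+£926 billion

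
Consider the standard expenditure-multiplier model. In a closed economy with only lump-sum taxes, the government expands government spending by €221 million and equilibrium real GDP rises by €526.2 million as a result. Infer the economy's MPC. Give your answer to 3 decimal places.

Implied spending multiplier k = ΔY/ΔG = 526.2/221 ≈ 2.381.
Since k = 1/(1 − MPC), MPC = 1 − 1/k = 1 − ΔG/ΔY = 1 − 221/526.2 ≈ 0.580.

0.580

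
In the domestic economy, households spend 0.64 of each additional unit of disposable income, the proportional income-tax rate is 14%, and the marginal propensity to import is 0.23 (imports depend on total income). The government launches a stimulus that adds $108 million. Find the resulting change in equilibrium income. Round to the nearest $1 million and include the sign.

+$159 million

Expenditure multiplier = 1/(1 − c(1−t) + m) = 1/(1 − 0.64×0.86 + 0.23) = 1/0.6796 ≈ 1.471.
ΔY = k × ΔG = (+$108 million) / 0.6796 ≈ +$159 million.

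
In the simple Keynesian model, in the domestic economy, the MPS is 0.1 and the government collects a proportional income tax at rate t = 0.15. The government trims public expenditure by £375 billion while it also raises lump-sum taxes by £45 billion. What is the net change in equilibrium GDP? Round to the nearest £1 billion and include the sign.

−£1,768 billion

MPC = 1 − MPS = 1 − 0.1 = 0.9.
Expenditure multiplier = 1/(1 − c(1−t)) = 1/(1 − 0.9×0.85) = 1/0.235 ≈ 4.255.
ΔG contributes k·ΔG = (−£375 billion) / 0.235 ≈ −£1,595.7 billion.
ΔT of +£45 billion changes first-round spending by −c·ΔT = −£40.5 billion, contributing k·(−c·ΔT) = (−£40.5 billion) / 0.235 ≈ −£172.3 billion.
Net ΔY = k(ΔG − c·ΔT) = (−£415.5 billion) / 0.235 ≈ −£1,768 billion.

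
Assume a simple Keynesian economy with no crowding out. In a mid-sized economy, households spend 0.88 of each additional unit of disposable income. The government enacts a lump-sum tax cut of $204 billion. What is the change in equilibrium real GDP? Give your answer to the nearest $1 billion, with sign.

A lump-sum tax change of −$204 billion shifts disposable income by +$204 billion; first-round consumption changes by −c × ΔT = −0.88 × (−$204 billion) = +$179.52 billion.
Expenditure multiplier = 1/(1 − MPC) = 1/(1 − 0.88) = 1/0.12 ≈ 8.333.
The tax multiplier is −c × k ≈ −7.333, so ΔY = k × (−c·ΔT) = (+$179.52 billion) / 0.12 = +$1,496 billion.

+$1,496 billion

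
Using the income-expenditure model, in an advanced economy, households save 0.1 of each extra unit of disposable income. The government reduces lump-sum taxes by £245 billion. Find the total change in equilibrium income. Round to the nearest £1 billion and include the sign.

+£2,205 billion

MPC = 1 − MPS = 1 − 0.1 = 0.9.
A lump-sum tax change of −£245 billion shifts disposable income by +£245 billion; first-round consumption changes by −c × ΔT = −0.9 × (−£245 billion) = +£220.5 billion.
Expenditure multiplier = 1/(1 − MPC) = 1/(1 − 0.9) = 1/0.1 = 10.
The tax multiplier is −c × k = −9, so ΔY = k × (−c·ΔT) = (+£220.5 billion) / 0.1 = +£2,205 billion.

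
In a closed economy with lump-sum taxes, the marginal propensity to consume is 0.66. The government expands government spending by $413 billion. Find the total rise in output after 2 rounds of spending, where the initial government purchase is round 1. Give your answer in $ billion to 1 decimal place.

$685.6 billion

Round 1 adds ΔG = $413 billion; each later round is MPC = 0.66 times the previous.
After 2 rounds: 413 + 272.58 = ΔG·(1 − c^2)/(1 − c) = 413 × (1 − 0.4356)/0.34 ≈ $685.6 billion.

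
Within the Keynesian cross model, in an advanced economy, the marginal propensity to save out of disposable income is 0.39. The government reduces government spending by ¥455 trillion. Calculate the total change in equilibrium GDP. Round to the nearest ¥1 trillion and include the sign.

−¥1,167 trillion

MPC = 1 − MPS = 1 − 0.39 = 0.61.
Spending multiplier = 1/(1 − MPC) = 1/(1 − 0.61) = 1/0.39 ≈ 2.564.
ΔY = k × ΔG = (−¥455 trillion) / 0.39 ≈ −¥1,167 trillion.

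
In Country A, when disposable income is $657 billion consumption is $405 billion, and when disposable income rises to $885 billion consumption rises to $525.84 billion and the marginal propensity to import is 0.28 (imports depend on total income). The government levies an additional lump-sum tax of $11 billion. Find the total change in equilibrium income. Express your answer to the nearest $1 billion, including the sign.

MPC = ΔC/ΔYd = (525.84 − 405)/(885 − 657) = 120.84/228 = 0.53.
A lump-sum tax change of +$11 billion shifts disposable income by −$11 billion; first-round consumption changes by −c × ΔT = −0.53 × (+$11 billion) = −$5.83 billion.
Expenditure multiplier = 1/(1 − c + m) = 1/(1 − 0.53 + 0.28) = 1/0.75 ≈ 1.333.
The tax multiplier is −c × k ≈ −0.707, so ΔY = k × (−c·ΔT) = (−$5.83 billion) / 0.75 ≈ −$8 billion.

−$8 billion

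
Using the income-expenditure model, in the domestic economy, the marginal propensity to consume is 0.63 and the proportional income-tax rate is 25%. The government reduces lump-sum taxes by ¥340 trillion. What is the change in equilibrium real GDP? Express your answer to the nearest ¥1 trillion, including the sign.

A lump-sum tax change of −¥340 trillion shifts disposable income by +¥340 trillion; first-round consumption changes by −c × ΔT = −0.63 × (−¥340 trillion) = +¥214.2 trillion.
Expenditure multiplier = 1/(1 − c(1−t)) = 1/(1 − 0.63×0.75) = 1/0.5275 ≈ 1.896.
The tax multiplier is −c × k ≈ −1.194, so ΔY = k × (−c·ΔT) = (+¥214.2 trillion) / 0.5275 ≈ +¥406 trillion.

+¥406 trillion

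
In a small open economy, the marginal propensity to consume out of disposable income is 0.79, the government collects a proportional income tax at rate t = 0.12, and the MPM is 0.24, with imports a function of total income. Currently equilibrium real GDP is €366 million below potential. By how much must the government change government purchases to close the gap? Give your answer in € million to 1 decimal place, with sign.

Spending multiplier = 1/(1 − c(1−t) + m) = 1/(1 − 0.79×0.88 + 0.24) = 1/0.5448 ≈ 1.836.
Need ΔY = +€366 million, so ΔG = ΔY/k = (+€366 million) × 0.5448 ≈ +€199.4 million.
The government should increase government purchases by €199.4 million.

+€199.4 million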